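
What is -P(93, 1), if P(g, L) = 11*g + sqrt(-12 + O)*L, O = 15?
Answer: -1023 - sqrt(3) ≈ -1024.7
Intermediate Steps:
P(g, L) = 11*g + L*sqrt(3) (P(g, L) = 11*g + sqrt(-12 + 15)*L = 11*g + sqrt(3)*L = 11*g + L*sqrt(3))
-P(93, 1) = -(11*93 + 1*sqrt(3)) = -(1023 + sqrt(3)) = -1023 - sqrt(3)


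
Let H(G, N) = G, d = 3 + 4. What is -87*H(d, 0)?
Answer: -609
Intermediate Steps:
d = 7
-87*H(d, 0) = -87*7 = -609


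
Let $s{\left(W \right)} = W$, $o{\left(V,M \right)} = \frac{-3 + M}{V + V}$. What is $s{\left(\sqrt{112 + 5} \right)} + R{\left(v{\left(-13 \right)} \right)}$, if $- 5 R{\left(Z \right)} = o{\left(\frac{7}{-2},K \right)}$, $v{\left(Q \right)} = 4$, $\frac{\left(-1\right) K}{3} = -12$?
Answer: $\frac{33}{35} + 3 \sqrt{13} \approx 11.76$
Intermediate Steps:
$K = 36$ ($K = \left(-3\right) \left(-12\right) = 36$)
$o{\left(V,M \right)} = \frac{-3 + M}{2 V}$
$R{\left(Z \right)} = \frac{33}{35}$ ($R{\left(Z \right)} = - \frac{\frac{1}{2} \frac{1}{7 \frac{1}{-2}} \left(-3 + 36\right)}{5} = - \frac{\frac{1}{2} \frac{1}{7 \left(- \frac{1}{2}\right)} 33}{5} = - \frac{\frac{1}{2} \frac{1}{- \frac{7}{2}} \cdot 33}{5} = - \frac{\frac{1}{2} \left(- \frac{2}{7}\right) 33}{5} = \left(- \frac{1}{5}\right) \left(- \frac{33}{7}\right) = \frac{33}{35}$)
$s{\left(\sqrt{112 + 5} \right)} + R{\left(v{\left(-13 \right)} \right)} = \sqrt{112 + 5} + \frac{33}{35} = \sqrt{117} + \frac{33}{35} = 3 \sqrt{13} + \frac{33}{35} = \frac{33}{35} + 3 \sqrt{13}$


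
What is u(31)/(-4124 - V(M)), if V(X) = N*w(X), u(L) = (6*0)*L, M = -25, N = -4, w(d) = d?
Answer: 0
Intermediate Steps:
u(L) = 0 (u(L) = 0*L = 0)
V(X) = -4*X
u(31)/(-4124 - V(M)) = 0/(-4124 - (-4)*(-25)) = 0/(-4124 - 1*100) = 0/(-4124 - 100) = 0/(-4224) = 0*(-1/4224) = 0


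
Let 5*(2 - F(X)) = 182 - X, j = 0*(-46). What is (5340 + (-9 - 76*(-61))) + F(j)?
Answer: 49663/5 ≈ 9932.6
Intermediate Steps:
j = 0
F(X) = -172/5 + X/5 (F(X) = 2 - (182 - X)/5 = 2 + (-182/5 + X/5) = -172/5 + X/5)
(5340 + (-9 - 76*(-61))) + F(j) = (5340 + (-9 - 76*(-61))) + (-172/5 + (1/5)*0) = (5340 + (-9 + 4636)) + (-172/5 + 0) = (5340 + 4627) - 172/5 = 9967 - 172/5 = 49663/5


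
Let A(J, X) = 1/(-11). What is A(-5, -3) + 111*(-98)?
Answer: -119659/11 ≈ -10878.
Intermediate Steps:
A(J, X) = -1/11
A(-5, -3) + 111*(-98) = -1/11 + 111*(-98) = -1/11 - 10878 = -119659/11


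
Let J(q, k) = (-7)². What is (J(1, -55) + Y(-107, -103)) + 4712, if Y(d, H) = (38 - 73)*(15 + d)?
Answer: 7981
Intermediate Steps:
Y(d, H) = -525 - 35*d (Y(d, H) = -35*(15 + d) = -525 - 35*d)
J(q, k) = 49
(J(1, -55) + Y(-107, -103)) + 4712 = (49 + (-525 - 35*(-107))) + 4712 = (49 + (-525 + 3745)) + 4712 = (49 + 3220) + 4712 = 3269 + 4712 = 7981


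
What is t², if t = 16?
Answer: 256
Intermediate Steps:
t² = 16² = 256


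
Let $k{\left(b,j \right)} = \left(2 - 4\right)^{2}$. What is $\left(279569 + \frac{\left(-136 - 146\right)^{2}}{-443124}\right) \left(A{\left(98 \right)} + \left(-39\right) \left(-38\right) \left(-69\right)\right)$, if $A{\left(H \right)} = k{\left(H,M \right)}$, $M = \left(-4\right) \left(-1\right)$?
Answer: $- \frac{351877754427448}{12309} \approx -2.8587 \cdot 10^{10}$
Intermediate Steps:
$M = 4$
$k{\left(b,j \right)} = 4$ ($k{\left(b,j \right)} = \left(-2\right)^{2} = 4$)
$A{\left(H \right)} = 4$
$\left(279569 + \frac{\left(-136 - 146\right)^{2}}{-443124}\right) \left(A{\left(98 \right)} + \left(-39\right) \left(-38\right) \left(-69\right)\right) = \left(279569 + \frac{\left(-136 - 146\right)^{2}}{-443124}\right) \left(4 + \left(-39\right) \left(-38\right) \left(-69\right)\right) = \left(279569 + \left(-282\right)^{2} \left(- \frac{1}{443124}\right)\right) \left(4 + 1482 \left(-69\right)\right) = \left(279569 + 79524 \left(- \frac{1}{443124}\right)\right) \left(4 - 102258\right) = \left(279569 - \frac{2209}{12309}\right) \left(-102254\right) = \frac{3441212612}{12309} \left(-102254\right) = - \frac{351877754427448}{12309}$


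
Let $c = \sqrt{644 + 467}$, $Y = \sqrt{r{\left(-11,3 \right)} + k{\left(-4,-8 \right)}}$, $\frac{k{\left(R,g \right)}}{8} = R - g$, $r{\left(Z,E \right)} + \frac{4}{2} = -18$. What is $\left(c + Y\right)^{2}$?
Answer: $1123 + 4 \sqrt{3333} \approx 1353.9$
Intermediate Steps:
$r{\left(Z,E \right)} = -20$ ($r{\left(Z,E \right)} = -2 - 18 = -20$)
$k{\left(R,g \right)} = - 8 g + 8 R$ ($k{\left(R,g \right)} = 8 \left(R - g\right) = - 8 g + 8 R$)
$Y = 2 \sqrt{3}$ ($Y = \sqrt{-20 + \left(\left(-8\right) \left(-8\right) + 8 \left(-4\right)\right)} = \sqrt{-20 + \left(64 - 32\right)} = \sqrt{-20 + 32} = \sqrt{12} = 2 \sqrt{3} \approx 3.4641$)
$c = \sqrt{1111} \approx 33.332$
$\left(c + Y\right)^{2} = \left(\sqrt{1111} + 2 \sqrt{3}\right)^{2}$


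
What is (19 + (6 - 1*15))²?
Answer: 100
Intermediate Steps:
(19 + (6 - 1*15))² = (19 + (6 - 15))² = (19 - 9)² = 10² = 100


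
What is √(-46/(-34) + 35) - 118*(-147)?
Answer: 17346 + √10506/17 ≈ 17352.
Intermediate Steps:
√(-46/(-34) + 35) - 118*(-147) = √(-46*(-1/34) + 35) + 17346 = √(23/17 + 35) + 17346 = √(618/17) + 17346 = √10506/17 + 17346 = 17346 + √10506/17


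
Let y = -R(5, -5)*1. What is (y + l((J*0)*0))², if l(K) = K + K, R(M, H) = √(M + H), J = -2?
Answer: 0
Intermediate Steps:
R(M, H) = √(H + M)
l(K) = 2*K
y = 0 (y = -√(-5 + 5)*1 = -√0*1 = -1*0*1 = 0*1 = 0)
(y + l((J*0)*0))² = (0 + 2*(-2*0*0))² = (0 + 2*(0*0))² = (0 + 2*0)² = (0 + 0)² = 0² = 0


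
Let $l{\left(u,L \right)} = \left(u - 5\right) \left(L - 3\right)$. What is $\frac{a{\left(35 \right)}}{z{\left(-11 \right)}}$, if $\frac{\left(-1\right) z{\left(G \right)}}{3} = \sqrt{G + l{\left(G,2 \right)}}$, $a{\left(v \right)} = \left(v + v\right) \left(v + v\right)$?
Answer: $- \frac{980 \sqrt{5}}{3} \approx -730.45$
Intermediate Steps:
$l{\left(u,L \right)} = \left(-5 + u\right) \left(-3 + L\right)$
$a{\left(v \right)} = 4 v^{2}$ ($a{\left(v \right)} = 2 v 2 v = 4 v^{2}$)
$z{\left(G \right)} = - 3 \sqrt{5}$ ($z{\left(G \right)} = - 3 \sqrt{G + \left(15 - 10 - 3 G + 2 G\right)} = - 3 \sqrt{G - \left(-5 + G\right)} = - 3 \sqrt{5}$)
$\frac{a{\left(35 \right)}}{z{\left(-11 \right)}} = \frac{4 \cdot 35^{2}}{\left(-3\right) \sqrt{5}} = 4 \cdot 1225 \left(- \frac{\sqrt{5}}{15}\right) = 4900 \left(- \frac{\sqrt{5}}{15}\right) = - \frac{980 \sqrt{5}}{3}$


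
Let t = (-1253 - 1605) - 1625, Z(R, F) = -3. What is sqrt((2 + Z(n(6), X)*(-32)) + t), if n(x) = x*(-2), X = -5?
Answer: I*sqrt(4385) ≈ 66.219*I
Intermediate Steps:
n(x) = -2*x
t = -4483 (t = -2858 - 1625 = -4483)
sqrt((2 + Z(n(6), X)*(-32)) + t) = sqrt((2 - 3*(-32)) - 4483) = sqrt((2 + 96) - 4483) = sqrt(98 - 4483) = sqrt(-4385) = I*sqrt(4385)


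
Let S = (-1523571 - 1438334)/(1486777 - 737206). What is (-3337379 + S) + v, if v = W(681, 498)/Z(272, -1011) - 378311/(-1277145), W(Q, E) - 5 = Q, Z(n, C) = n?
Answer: -144835930339708300793/43398092084040 ≈ -3.3374e+6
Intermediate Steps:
W(Q, E) = 5 + Q
S = -2961905/749571 ≈ -3.9515
v = 489511031/173691720 (v = (5 + 681)/272 - 378311/(-1277145) = 686*(1/272) - 378311*(-1/1277145) = 343/136 + 378311/1277145 = 489511031/173691720 ≈ 2.8183)
(-3337379 + S) + v = (-3337379 - 2961905/749571) + 489511031/173691720 = -2501605476314/749571 + 489511031/173691720 = -144835930339708300793/43398092084040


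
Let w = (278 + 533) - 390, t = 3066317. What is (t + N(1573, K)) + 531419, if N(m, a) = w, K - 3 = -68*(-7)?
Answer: 3598157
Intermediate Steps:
K = 479 (K = 3 - 68*(-7) = 3 + 476 = 479)
w = 421 (w = 811 - 390 = 421)
N(m, a) = 421
(t + N(1573, K)) + 531419 = (3066317 + 421) + 531419 = 3066738 + 531419 = 3598157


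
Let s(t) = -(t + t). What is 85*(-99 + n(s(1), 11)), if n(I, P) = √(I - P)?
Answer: -8415 + 85*I*√13 ≈ -8415.0 + 306.47*I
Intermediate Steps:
s(t) = -2*t
85*(-99 + n(s(1), 11)) = 85*(-99 + √(-2*1 - 1*11)) = 85*(-99 + √(-2 - 11)) = 85*(-99 + √(-13)) = 85*(-99 + I*√13) = -8415 + 85*I*√13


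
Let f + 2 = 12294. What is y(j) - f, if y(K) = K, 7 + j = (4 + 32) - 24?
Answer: -12287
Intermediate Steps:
j = 5 (j = -7 + ((4 + 32) - 24) = -7 + (36 - 24) = -7 + 12 = 5)
f = 12292 (f = -2 + 12294 = 12292)
y(j) - f = 5 - 1*12292 = 5 - 12292 = -12287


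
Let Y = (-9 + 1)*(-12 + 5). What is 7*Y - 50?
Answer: 342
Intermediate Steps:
Y = 56 (Y = -8*(-7) = 56)
7*Y - 50 = 7*56 - 50 = 392 - 50 = 342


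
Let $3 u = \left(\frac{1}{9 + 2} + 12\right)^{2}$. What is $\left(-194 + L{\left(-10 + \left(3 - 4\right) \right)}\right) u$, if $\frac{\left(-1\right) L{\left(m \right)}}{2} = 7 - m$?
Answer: $- \frac{4068470}{363} \approx -11208.0$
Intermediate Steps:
$u = \frac{17689}{363}$ ($u = \frac{\left(\frac{1}{9 + 2} + 12\right)^{2}}{3} = \frac{\left(\frac{1}{11} + 12\right)^{2}}{3} = \frac{\left(\frac{133}{11}\right)^{2}}{3} = \frac{1}{3} \cdot \frac{17689}{121} = \frac{17689}{363} \approx 48.73$)
$L{\left(m \right)} = -14 + 2 m$ ($L{\left(m \right)} = - 2 \left(7 - m\right) = -14 + 2 m$)
$\left(-194 + L{\left(-10 + \left(3 - 4\right) \right)}\right) u = \left(-194 + \left(-14 + 2 \left(-10 + \left(3 - 4\right)\right)\right)\right) \frac{17689}{363} = \left(-194 + \left(-14 + 2 \left(-10 - 1\right)\right)\right) \frac{17689}{363} = \left(-194 + \left(-14 + 2 \left(-11\right)\right)\right) \frac{17689}{363} = \left(-194 - 36\right) \frac{17689}{363} = \left(-230\right) \frac{17689}{363} = - \frac{4068470}{363}$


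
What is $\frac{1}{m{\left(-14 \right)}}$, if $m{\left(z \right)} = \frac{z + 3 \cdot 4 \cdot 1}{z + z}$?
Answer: $14$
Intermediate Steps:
$m{\left(z \right)} = \frac{12 + z}{2 z}$ ($m{\left(z \right)} = \frac{z + 12 \cdot 1}{2 z} = \left(z + 12\right) \frac{1}{2 z} = \left(12 + z\right) \frac{1}{2 z} = \frac{12 + z}{2 z}$)
$\frac{1}{m{\left(-14 \right)}} = \frac{1}{\frac{1}{2} \frac{1}{-14} \left(12 - 14\right)} = \frac{1}{\frac{1}{2} \left(- \frac{1}{14}\right) \left(-2\right)} = \frac{1}{\frac{1}{14}} = 14$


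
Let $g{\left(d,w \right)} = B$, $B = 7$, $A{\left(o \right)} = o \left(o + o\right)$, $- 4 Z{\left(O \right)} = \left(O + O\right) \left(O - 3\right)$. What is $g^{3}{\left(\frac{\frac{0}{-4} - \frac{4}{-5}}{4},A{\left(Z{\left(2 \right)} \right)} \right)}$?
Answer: $343$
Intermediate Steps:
$Z{\left(O \right)} = - \frac{O \left(-3 + O\right)}{2}$ ($Z{\left(O \right)} = - \frac{\left(O + O\right) \left(O - 3\right)}{4} = - \frac{2 O \left(-3 + O\right)}{4} = - \frac{O \left(-3 + O\right)}{2}$)
$A{\left(o \right)} = 2 o^{2}$ ($A{\left(o \right)} = o 2 o = 2 o^{2}$)
$g{\left(d,w \right)} = 7$
$g^{3}{\left(\frac{\frac{0}{-4} - \frac{4}{-5}}{4},A{\left(Z{\left(2 \right)} \right)} \right)} = 7^{3} = 343$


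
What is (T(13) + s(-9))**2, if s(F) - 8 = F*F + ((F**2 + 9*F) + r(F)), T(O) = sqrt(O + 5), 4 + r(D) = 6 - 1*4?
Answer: 7587 + 522*sqrt(2) ≈ 8325.2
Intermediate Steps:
r(D) = -2 (r(D) = -4 + (6 - 1*4) = -4 + (6 - 4) = -4 + 2 = -2)
T(O) = sqrt(5 + O)
s(F) = 6 + 2*F**2 + 9*F (s(F) = 8 + (F*F + ((F**2 + 9*F) - 2)) = 8 + (F**2 + (-2 + F**2 + 9*F)) = 8 + (-2 + 2*F**2 + 9*F) = 6 + 2*F**2 + 9*F)
(T(13) + s(-9))**2 = (sqrt(5 + 13) + (6 + 2*(-9)**2 + 9*(-9)))**2 = (sqrt(18) + (6 + 2*81 - 81))**2 = (3*sqrt(2) + (6 + 162 - 81))**2 = (3*sqrt(2) + 87)**2 = (87 + 3*sqrt(2))**2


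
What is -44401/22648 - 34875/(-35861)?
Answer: -802415261/812179928 ≈ -0.98798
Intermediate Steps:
-44401/22648 - 34875/(-35861) = -44401*1/22648 - 34875*(-1/35861) = -44401/22648 + 34875/35861 = -802415261/812179928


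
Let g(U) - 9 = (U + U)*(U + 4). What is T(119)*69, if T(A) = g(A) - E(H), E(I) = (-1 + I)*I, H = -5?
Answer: 2018457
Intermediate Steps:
g(U) = 9 + 2*U*(4 + U) (g(U) = 9 + (U + U)*(U + 4) = 9 + (2*U)*(4 + U) = 9 + 2*U*(4 + U))
E(I) = I*(-1 + I)
T(A) = -21 + 2*A**2 + 8*A (T(A) = (9 + 2*A**2 + 8*A) - (-5)*(-1 - 5) = (9 + 2*A**2 + 8*A) - (-5)*(-6) = (9 + 2*A**2 + 8*A) - 1*30 = (9 + 2*A**2 + 8*A) - 30 = -21 + 2*A**2 + 8*A)
T(119)*69 = (-21 + 2*119**2 + 8*119)*69 = (-21 + 2*14161 + 952)*69 = (-21 + 28322 + 952)*69 = 29253*69 = 2018457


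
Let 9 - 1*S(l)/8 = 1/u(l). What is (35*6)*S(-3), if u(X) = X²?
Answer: 44800/3 ≈ 14933.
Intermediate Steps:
S(l) = 72 - 8/l²
(35*6)*S(-3) = (35*6)*(72 - 8/(-3)²) = 210*(72 - 8*⅑) = 210*(72 - 8/9) = 210*(640/9) = 44800/3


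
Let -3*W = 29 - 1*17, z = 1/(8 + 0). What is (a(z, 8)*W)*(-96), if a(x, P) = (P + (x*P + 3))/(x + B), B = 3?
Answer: 36864/25 ≈ 1474.6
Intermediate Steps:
z = ⅛ (z = 1/8 = ⅛ ≈ 0.12500)
W = -4 (W = -(29 - 1*17)/3 = -(29 - 17)/3 = -⅓*12 = -4)
a(x, P) = (3 + P + P*x)/(3 + x) (a(x, P) = (P + (x*P + 3))/(x + 3) = (P + (P*x + 3))/(3 + x) = (P + (3 + P*x))/(3 + x) = (3 + P + P*x)/(3 + x))
(a(z, 8)*W)*(-96) = (((3 + 8 + 8*(⅛))/(3 + ⅛))*(-4))*(-96) = (((3 + 8 + 1)/(25/8))*(-4))*(-96) = (((8/25)*12)*(-4))*(-96) = ((96/25)*(-4))*(-96) = -384/25*(-96) = 36864/25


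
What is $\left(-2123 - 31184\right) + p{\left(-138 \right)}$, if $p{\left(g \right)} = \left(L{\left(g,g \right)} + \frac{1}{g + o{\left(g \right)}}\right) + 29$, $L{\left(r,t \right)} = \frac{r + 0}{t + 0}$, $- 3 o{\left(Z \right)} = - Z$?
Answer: $- \frac{6122969}{184} \approx -33277.0$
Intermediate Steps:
$o{\left(Z \right)} = \frac{Z}{3}$ ($o{\left(Z \right)} = - \frac{\left(-1\right) Z}{3} = \frac{Z}{3}$)
$L{\left(r,t \right)} = \frac{r}{t}$
$p{\left(g \right)} = 30 + \frac{3}{4 g}$ ($p{\left(g \right)} = \left(\frac{g}{g} + \frac{1}{g + \frac{g}{3}}\right) + 29 = \left(1 + \frac{1}{\frac{4}{3} g}\right) + 29 = \left(1 + \frac{3}{4 g}\right) + 29 = 30 + \frac{3}{4 g}$)
$\left(-2123 - 31184\right) + p{\left(-138 \right)} = \left(-2123 - 31184\right) + \left(30 + \frac{3}{4 \left(-138\right)}\right) = -33307 + \left(30 + \frac{3}{4} \left(- \frac{1}{138}\right)\right) = -33307 + \left(30 - \frac{1}{184}\right) = -33307 + \frac{5519}{184} = - \frac{6122969}{184}$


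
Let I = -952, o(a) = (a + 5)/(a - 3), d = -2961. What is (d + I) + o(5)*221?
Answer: -2808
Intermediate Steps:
o(a) = (5 + a)/(-3 + a)
(d + I) + o(5)*221 = (-2961 - 952) + ((5 + 5)/(-3 + 5))*221 = -3913 + (10/2)*221 = -3913 + ((½)*10)*221 = -3913 + 5*221 = -3913 + 1105 = -2808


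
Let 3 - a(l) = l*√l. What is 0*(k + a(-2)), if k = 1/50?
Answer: 0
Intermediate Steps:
a(l) = 3 - l^(3/2) (a(l) = 3 - l*√l = 3 - l^(3/2))
k = 1/50 ≈ 0.020000
0*(k + a(-2)) = 0*(1/50 + (3 - (-2)^(3/2))) = 0*(1/50 + (3 - (-2)*I*√2)) = 0*(1/50 + (3 + 2*I*√2)) = 0*(151/50 + 2*I*√2) = 0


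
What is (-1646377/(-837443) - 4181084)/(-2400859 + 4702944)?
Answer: -700283576367/385572993731 ≈ -1.8162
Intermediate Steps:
(-1646377/(-837443) - 4181084)/(-2400859 + 4702944) = (-1646377*(-1/837443) - 4181084)/2302085 = (1646377/837443 - 4181084)*(1/2302085) = -3501417881835/837443*1/2302085 = -700283576367/385572993731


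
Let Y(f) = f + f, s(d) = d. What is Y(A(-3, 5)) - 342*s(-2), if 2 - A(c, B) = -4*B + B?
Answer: 718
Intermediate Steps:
A(c, B) = 2 + 3*B (A(c, B) = 2 - (-4*B + B) = 2 - (-3)*B = 2 + 3*B)
Y(f) = 2*f
Y(A(-3, 5)) - 342*s(-2) = 2*(2 + 3*5) - 342*(-2) = 2*(2 + 15) + 684 = 2*17 + 684 = 34 + 684 = 718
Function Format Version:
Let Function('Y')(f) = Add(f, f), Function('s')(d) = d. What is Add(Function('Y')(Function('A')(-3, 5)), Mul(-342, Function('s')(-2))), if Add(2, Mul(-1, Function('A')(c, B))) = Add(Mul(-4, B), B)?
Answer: 718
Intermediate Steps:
Function('A')(c, B) = Add(2, Mul(3, B)) (Function('A')(c, B) = Add(2, Mul(-1, Add(Mul(-4, B), B))) = Add(2, Mul(-1, Mul(-3, B))) = Add(2, Mul(3, B)))
Function('Y')(f) = Mul(2, f)
Add(Function('Y')(Function('A')(-3, 5)), Mul(-342, Function('s')(-2))) = Add(Mul(2, Add(2, Mul(3, 5))), Mul(-342, -2)) = Add(Mul(2, Add(2, 15)), 684) = Add(Mul(2, 17), 684) = Add(34, 684) = 718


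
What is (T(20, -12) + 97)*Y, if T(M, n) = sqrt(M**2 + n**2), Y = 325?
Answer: 31525 + 1300*sqrt(34) ≈ 39105.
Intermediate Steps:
(T(20, -12) + 97)*Y = (sqrt(20**2 + (-12)**2) + 97)*325 = (sqrt(400 + 144) + 97)*325 = (sqrt(544) + 97)*325 = (4*sqrt(34) + 97)*325 = (97 + 4*sqrt(34))*325 = 31525 + 1300*sqrt(34)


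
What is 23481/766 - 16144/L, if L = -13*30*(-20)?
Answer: 21348187/746850 ≈ 28.584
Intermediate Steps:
L = 7800 (L = -390*(-20) = 7800)
23481/766 - 16144/L = 23481/766 - 16144/7800 = 23481*(1/766) - 16144*1/7800 = 23481/766 - 2018/975 = 21348187/746850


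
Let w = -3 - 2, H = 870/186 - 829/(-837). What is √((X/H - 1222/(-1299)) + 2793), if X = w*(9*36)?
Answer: √5952998247864906/1540614 ≈ 50.081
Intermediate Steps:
H = 4744/837 (H = 870*(1/186) - 829*(-1/837) = 145/31 + 829/837 = 4744/837 ≈ 5.6679)
w = -5
X = -1620 (X = -45*36 = -5*324 = -1620)
√((X/H - 1222/(-1299)) + 2793) = √((-1620/4744/837 - 1222/(-1299)) + 2793) = √((-1620*837/4744 - 1222*(-1/1299)) + 2793) = √((-338985/1186 + 1222/1299) + 2793) = √(-438892223/1540614 + 2793) = √(3864042679/1540614) = √5952998247864906/1540614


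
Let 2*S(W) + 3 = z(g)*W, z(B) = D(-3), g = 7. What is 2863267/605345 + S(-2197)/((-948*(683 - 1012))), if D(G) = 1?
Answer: 223091047916/47200565685 ≈ 4.7264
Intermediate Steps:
z(B) = 1
S(W) = -3/2 + W/2 (S(W) = -3/2 + (1*W)/2 = -3/2 + W/2)
2863267/605345 + S(-2197)/((-948*(683 - 1012))) = 2863267/605345 + (-3/2 + (1/2)*(-2197))/((-948*(683 - 1012))) = 2863267*(1/605345) + (-3/2 - 2197/2)/((-948*(-329))) = 2863267/605345 - 1100/311892 = 2863267/605345 - 1100*1/311892 = 2863267/605345 - 275/77973 = 223091047916/47200565685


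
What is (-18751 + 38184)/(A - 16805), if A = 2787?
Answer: -19433/14018 ≈ -1.3863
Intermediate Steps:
(-18751 + 38184)/(A - 16805) = (-18751 + 38184)/(2787 - 16805) = 19433/(-14018) = 19433*(-1/14018) = -19433/14018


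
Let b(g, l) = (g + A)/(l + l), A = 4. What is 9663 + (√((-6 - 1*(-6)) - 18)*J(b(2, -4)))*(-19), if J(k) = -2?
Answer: 9663 + 114*I*√2 ≈ 9663.0 + 161.22*I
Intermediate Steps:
b(g, l) = (4 + g)/(2*l) (b(g, l) = (g + 4)/(l + l) = (4 + g)/((2*l)) = (4 + g)*(1/(2*l)) = (4 + g)/(2*l))
9663 + (√((-6 - 1*(-6)) - 18)*J(b(2, -4)))*(-19) = 9663 + (√((-6 - 1*(-6)) - 18)*(-2))*(-19) = 9663 + (√((-6 + 6) - 18)*(-2))*(-19) = 9663 + (√(0 - 18)*(-2))*(-19) = 9663 + (√(-18)*(-2))*(-19) = 9663 + ((3*I*√2)*(-2))*(-19) = 9663 - 6*I*√2*(-19) = 9663 + 114*I*√2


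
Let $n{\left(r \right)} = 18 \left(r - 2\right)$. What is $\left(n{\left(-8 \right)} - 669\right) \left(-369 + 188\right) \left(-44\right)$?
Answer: $-6761436$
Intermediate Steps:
$n{\left(r \right)} = -36 + 18 r$ ($n{\left(r \right)} = 18 \left(-2 + r\right) = -36 + 18 r$)
$\left(n{\left(-8 \right)} - 669\right) \left(-369 + 188\right) \left(-44\right) = \left(\left(-36 + 18 \left(-8\right)\right) - 669\right) \left(-369 + 188\right) \left(-44\right) = \left(\left(-36 - 144\right) - 669\right) \left(-181\right) \left(-44\right) = \left(-180 - 669\right) \left(-181\right) \left(-44\right) = \left(-849\right) \left(-181\right) \left(-44\right) = 153669 \left(-44\right) = -6761436$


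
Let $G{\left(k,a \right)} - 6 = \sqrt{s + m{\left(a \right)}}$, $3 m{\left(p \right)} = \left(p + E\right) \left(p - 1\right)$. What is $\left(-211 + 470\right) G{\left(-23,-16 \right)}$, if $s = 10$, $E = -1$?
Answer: $1554 + \frac{259 \sqrt{957}}{3} \approx 4224.8$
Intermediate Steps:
$m{\left(p \right)} = \frac{\left(-1 + p\right)^{2}}{3}$ ($m{\left(p \right)} = \frac{\left(p - 1\right) \left(p - 1\right)}{3} = \frac{\left(-1 + p\right) \left(-1 + p\right)}{3} = \frac{\left(-1 + p\right)^{2}}{3}$)
$G{\left(k,a \right)} = 6 + \sqrt{\frac{31}{3} - \frac{2 a}{3} + \frac{a^{2}}{3}}$ ($G{\left(k,a \right)} = 6 + \sqrt{10 + \left(\frac{1}{3} - \frac{2 a}{3} + \frac{a^{2}}{3}\right)} = 6 + \sqrt{\frac{31}{3} - \frac{2 a}{3} + \frac{a^{2}}{3}}$)
$\left(-211 + 470\right) G{\left(-23,-16 \right)} = \left(-211 + 470\right) \left(6 + \frac{\sqrt{93 - -96 + 3 \left(-16\right)^{2}}}{3}\right) = 259 \left(6 + \frac{\sqrt{93 + 96 + 3 \cdot 256}}{3}\right) = 259 \left(6 + \frac{\sqrt{93 + 96 + 768}}{3}\right) = 259 \left(6 + \frac{\sqrt{957}}{3}\right) = 1554 + \frac{259 \sqrt{957}}{3}$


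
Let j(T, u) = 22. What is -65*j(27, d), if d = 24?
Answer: -1430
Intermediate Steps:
-65*j(27, d) = -65*22 = -1430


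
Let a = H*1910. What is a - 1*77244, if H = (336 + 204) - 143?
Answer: 681026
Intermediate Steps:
H = 397 (H = 540 - 143 = 397)
a = 758270 (a = 397*1910 = 758270)
a - 1*77244 = 758270 - 1*77244 = 758270 - 77244 = 681026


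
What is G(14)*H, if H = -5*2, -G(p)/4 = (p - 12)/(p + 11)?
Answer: 16/5 ≈ 3.2000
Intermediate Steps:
G(p) = -4*(-12 + p)/(11 + p) (G(p) = -4*(p - 12)/(p + 11) = -4*(-12 + p)/(11 + p))
H = -10
G(14)*H = (4*(12 - 1*14)/(11 + 14))*(-10) = (4*(12 - 14)/25)*(-10) = (4*(1/25)*(-2))*(-10) = -8/25*(-10) = 16/5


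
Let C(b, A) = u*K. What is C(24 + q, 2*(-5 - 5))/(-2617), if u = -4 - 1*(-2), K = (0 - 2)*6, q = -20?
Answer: -24/2617 ≈ -0.0091708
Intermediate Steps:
K = -12 (K = -2*6 = -12)
u = -2 (u = -4 + 2 = -2)
C(b, A) = 24 (C(b, A) = -2*(-12) = 24)
C(24 + q, 2*(-5 - 5))/(-2617) = 24/(-2617) = 24*(-1/2617) = -24/2617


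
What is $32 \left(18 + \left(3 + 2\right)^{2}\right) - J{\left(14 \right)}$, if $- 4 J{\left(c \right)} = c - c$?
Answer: $1376$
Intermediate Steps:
$J{\left(c \right)} = 0$ ($J{\left(c \right)} = - \frac{c - c}{4} = \left(- \frac{1}{4}\right) 0 = 0$)
$32 \left(18 + \left(3 + 2\right)^{2}\right) - J{\left(14 \right)} = 32 \left(18 + \left(3 + 2\right)^{2}\right) - 0 = 32 \left(18 + 5^{2}\right) + 0 = 32 \left(18 + 25\right) + 0 = 32 \cdot 43 + 0 = 1376 + 0 = 1376$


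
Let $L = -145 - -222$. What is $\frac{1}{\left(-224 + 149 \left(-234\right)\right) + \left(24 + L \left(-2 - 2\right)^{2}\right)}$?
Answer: $- \frac{1}{33834} \approx -2.9556 \cdot 10^{-5}$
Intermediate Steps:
$L = 77$ ($L = -145 + 222 = 77$)
$\frac{1}{\left(-224 + 149 \left(-234\right)\right) + \left(24 + L \left(-2 - 2\right)^{2}\right)} = \frac{1}{\left(-224 + 149 \left(-234\right)\right) + \left(24 + 77 \left(-2 - 2\right)^{2}\right)} = \frac{1}{\left(-224 - 34866\right) + \left(24 + 77 \left(-4\right)^{2}\right)} = \frac{1}{-35090 + \left(24 + 77 \cdot 16\right)} = \frac{1}{-35090 + \left(24 + 1232\right)} = \frac{1}{-35090 + 1256} = \frac{1}{-33834} = - \frac{1}{33834}$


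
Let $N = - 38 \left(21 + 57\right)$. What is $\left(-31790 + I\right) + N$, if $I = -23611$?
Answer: $-58365$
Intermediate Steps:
$N = -2964$ ($N = \left(-38\right) 78 = -2964$)
$\left(-31790 + I\right) + N = \left(-31790 - 23611\right) - 2964 = -55401 - 2964 = -58365$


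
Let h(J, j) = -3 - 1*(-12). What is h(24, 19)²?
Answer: 81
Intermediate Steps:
h(J, j) = 9 (h(J, j) = -3 + 12 = 9)
h(24, 19)² = 9² = 81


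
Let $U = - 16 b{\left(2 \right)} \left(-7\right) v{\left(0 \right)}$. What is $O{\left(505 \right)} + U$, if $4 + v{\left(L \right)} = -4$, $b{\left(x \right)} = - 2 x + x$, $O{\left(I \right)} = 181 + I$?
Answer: $2478$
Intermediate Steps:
$b{\left(x \right)} = - x$
$v{\left(L \right)} = -8$ ($v{\left(L \right)} = -4 - 4 = -8$)
$U = 1792$ ($U = - 16 \left(-1\right) 2 \left(-7\right) \left(-8\right) = - 16 \left(-2\right) \left(-7\right) \left(-8\right) = - 16 \cdot 14 \left(-8\right) = \left(-16\right) \left(-112\right) = 1792$)
$O{\left(505 \right)} + U = \left(181 + 505\right) + 1792 = 686 + 1792 = 2478$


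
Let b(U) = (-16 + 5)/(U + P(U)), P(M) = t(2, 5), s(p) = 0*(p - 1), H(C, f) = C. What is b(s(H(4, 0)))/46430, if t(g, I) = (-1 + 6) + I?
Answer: -11/464300 ≈ -2.3692e-5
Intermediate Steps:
t(g, I) = 5 + I
s(p) = 0 (s(p) = 0*(-1 + p) = 0)
P(M) = 10 (P(M) = 5 + 5 = 10)
b(U) = -11/(10 + U) (b(U) = (-16 + 5)/(U + 10) = -11/(10 + U))
b(s(H(4, 0)))/46430 = -11/(10 + 0)/46430 = -11/10*(1/46430) = -11*1/10*(1/46430) = -11/10*1/46430 = -11/464300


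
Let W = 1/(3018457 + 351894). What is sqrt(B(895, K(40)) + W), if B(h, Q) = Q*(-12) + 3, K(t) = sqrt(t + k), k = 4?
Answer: sqrt(34077800959954 - 272622380716824*sqrt(11))/3370351 ≈ 8.7521*I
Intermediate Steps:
K(t) = sqrt(4 + t) (K(t) = sqrt(t + 4) = sqrt(4 + t))
B(h, Q) = 3 - 12*Q (B(h, Q) = -12*Q + 3 = 3 - 12*Q)
W = 1/3370351 ≈ 2.9670e-7
sqrt(B(895, K(40)) + W) = sqrt((3 - 12*sqrt(4 + 40)) + 1/3370351) = sqrt((3 - 24*sqrt(11)) + 1/3370351) = sqrt(10111054/3370351 - 24*sqrt(11))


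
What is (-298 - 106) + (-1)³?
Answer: -405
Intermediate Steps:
(-298 - 106) + (-1)³ = -404 - 1 = -405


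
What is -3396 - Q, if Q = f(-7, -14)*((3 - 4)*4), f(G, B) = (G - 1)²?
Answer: -3140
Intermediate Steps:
f(G, B) = (-1 + G)²
Q = -256 (Q = (-1 - 7)²*((3 - 4)*4) = (-8)²*(-1*4) = 64*(-4) = -256)
-3396 - Q = -3396 - 1*(-256) = -3396 + 256 = -3140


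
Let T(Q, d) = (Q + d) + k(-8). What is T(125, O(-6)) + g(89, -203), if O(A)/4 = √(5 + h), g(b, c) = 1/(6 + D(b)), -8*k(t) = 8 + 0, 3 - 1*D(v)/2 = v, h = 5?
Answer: 20583/166 + 4*√10 ≈ 136.64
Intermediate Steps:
D(v) = 6 - 2*v
k(t) = -1 (k(t) = -(8 + 0)/8 = -⅛*8 = -1)
g(b, c) = 1/(12 - 2*b) (g(b, c) = 1/(6 + (6 - 2*b)) = 1/(12 - 2*b))
O(A) = 4*√10 (O(A) = 4*√(5 + 5) = 4*√10)
T(Q, d) = -1 + Q + d (T(Q, d) = (Q + d) - 1 = -1 + Q + d)
T(125, O(-6)) + g(89, -203) = (-1 + 125 + 4*√10) - 1/(-12 + 2*89) = (124 + 4*√10) - 1/(-12 + 178) = (124 + 4*√10) - 1/166 = 20583/166 + 4*√10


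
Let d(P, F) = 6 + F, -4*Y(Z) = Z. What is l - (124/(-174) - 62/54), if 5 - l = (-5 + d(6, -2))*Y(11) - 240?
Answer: 764555/3132 ≈ 244.11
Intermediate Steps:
Y(Z) = -Z/4
l = 969/4 (l = 5 - ((-5 + (6 - 2))*(-¼*11) - 240) = 5 - ((-5 + 4)*(-11/4) - 240) = 5 - (-1*(-11/4) - 240) = 5 - (11/4 - 240) = 5 - 1*(-949/4) = 5 + 949/4 = 969/4 ≈ 242.25)
l - (124/(-174) - 62/54) = 969/4 - (124/(-174) - 62/54) = 969/4 - (124*(-1/174) - 62*1/54) = 969/4 - (-62/87 - 31/27) = 969/4 - 1*(-1457/783) = 969/4 + 1457/783 = 764555/3132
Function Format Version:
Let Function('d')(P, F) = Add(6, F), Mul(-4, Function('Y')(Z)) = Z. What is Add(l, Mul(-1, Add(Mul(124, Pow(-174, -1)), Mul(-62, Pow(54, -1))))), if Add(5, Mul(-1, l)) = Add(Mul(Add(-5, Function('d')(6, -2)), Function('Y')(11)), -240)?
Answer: Rational(764555, 3132) ≈ 244.11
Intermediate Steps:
Function('Y')(Z) = Mul(Rational(-1, 4), Z)
l = Rational(969, 4) (l = Add(5, Mul(-1, Add(Mul(Add(-5, Add(6, -2)), Mul(Rational(-1, 4), 11)), -240))) = Add(5, Mul(-1, Add(Mul(Add(-5, 4), Rational(-11, 4)), -240))) = Add(5, Mul(-1, Add(Mul(-1, Rational(-11, 4)), -240))) = Add(5, Mul(-1, Add(Rational(11, 4), -240))) = Add(5, Mul(-1, Rational(-949, 4))) = Add(5, Rational(949, 4)) = Rational(969, 4) ≈ 242.25)
Add(l, Mul(-1, Add(Mul(124, Pow(-174, -1)), Mul(-62, Pow(54, -1))))) = Add(Rational(969, 4), Mul(-1, Add(Mul(124, Pow(-174, -1)), Mul(-62, Pow(54, -1))))) = Add(Rational(969, 4), Mul(-1, Add(Mul(124, Rational(-1, 174)), Mul(-62, Rational(1, 54))))) = Add(Rational(969, 4), Mul(-1, Add(Rational(-62, 87), Rational(-31, 27)))) = Add(Rational(969, 4), Mul(-1, Rational(-1457, 783))) = Add(Rational(969, 4), Rational(1457, 783)) = Rational(764555, 3132)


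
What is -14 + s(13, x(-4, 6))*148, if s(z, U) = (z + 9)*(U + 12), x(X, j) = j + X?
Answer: 45570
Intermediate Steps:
x(X, j) = X + j
s(z, U) = (9 + z)*(12 + U)
-14 + s(13, x(-4, 6))*148 = -14 + (108 + 9*(-4 + 6) + 12*13 + (-4 + 6)*13)*148 = -14 + (108 + 9*2 + 156 + 2*13)*148 = -14 + (108 + 18 + 156 + 26)*148 = -14 + 308*148 = -14 + 45584 = 45570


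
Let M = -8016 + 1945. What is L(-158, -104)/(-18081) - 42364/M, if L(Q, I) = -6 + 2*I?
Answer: 767282678/109769751 ≈ 6.9899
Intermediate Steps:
M = -6071
L(-158, -104)/(-18081) - 42364/M = (-6 + 2*(-104))/(-18081) - 42364/(-6071) = (-6 - 208)*(-1/18081) - 42364*(-1/6071) = -214*(-1/18081) + 42364/6071 = 214/18081 + 42364/6071 = 767282678/109769751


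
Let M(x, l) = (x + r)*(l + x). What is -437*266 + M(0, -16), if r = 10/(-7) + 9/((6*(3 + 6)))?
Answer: -2440658/21 ≈ -1.1622e+5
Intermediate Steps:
r = -53/42 (r = 10*(-1/7) + 9/((6*9)) = -10/7 + 9/54 = -10/7 + 9*(1/54) = -10/7 + 1/6 = -53/42 ≈ -1.2619)
M(x, l) = (-53/42 + x)*(l + x) (M(x, l) = (x - 53/42)*(l + x) = (-53/42 + x)*(l + x))
-437*266 + M(0, -16) = -437*266 + (0**2 - 53/42*(-16) - 53/42*0 - 16*0) = -116242 + (0 + 424/21 + 0 + 0) = -116242 + 424/21 = -2440658/21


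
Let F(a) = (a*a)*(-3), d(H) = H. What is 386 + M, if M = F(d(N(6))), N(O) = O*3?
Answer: -586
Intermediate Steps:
N(O) = 3*O
F(a) = -3*a² (F(a) = a²*(-3) = -3*a²)
M = -972 (M = -3*(3*6)² = -3*18² = -3*324 = -972)
386 + M = 386 - 972 = -586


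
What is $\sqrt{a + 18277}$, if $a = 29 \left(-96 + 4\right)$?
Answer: $11 \sqrt{129} \approx 124.94$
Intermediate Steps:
$a = -2668$ ($a = 29 \left(-92\right) = -2668$)
$\sqrt{a + 18277} = \sqrt{-2668 + 18277} = \sqrt{15609} = 11 \sqrt{129}$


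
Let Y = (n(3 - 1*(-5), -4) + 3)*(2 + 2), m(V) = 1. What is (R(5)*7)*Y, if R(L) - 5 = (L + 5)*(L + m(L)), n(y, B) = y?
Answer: 20020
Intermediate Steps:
R(L) = 5 + (1 + L)*(5 + L) (R(L) = 5 + (L + 5)*(L + 1) = 5 + (5 + L)*(1 + L) = 5 + (1 + L)*(5 + L))
Y = 44 (Y = ((3 - 1*(-5)) + 3)*(2 + 2) = ((3 + 5) + 3)*4 = (8 + 3)*4 = 11*4 = 44)
(R(5)*7)*Y = ((10 + 5² + 6*5)*7)*44 = ((10 + 25 + 30)*7)*44 = (65*7)*44 = 455*44 = 20020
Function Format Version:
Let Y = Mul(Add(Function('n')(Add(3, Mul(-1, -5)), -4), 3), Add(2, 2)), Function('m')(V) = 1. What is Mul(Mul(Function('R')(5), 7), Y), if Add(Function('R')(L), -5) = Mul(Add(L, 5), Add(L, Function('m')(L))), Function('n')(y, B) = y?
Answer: 20020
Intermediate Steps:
Function('R')(L) = Add(5, Mul(Add(1, L), Add(5, L))) (Function('R')(L) = Add(5, Mul(Add(L, 5), Add(L, 1))) = Add(5, Mul(Add(5, L), Add(1, L))) = Add(5, Mul(Add(1, L), Add(5, L))))
Y = 44 (Y = Mul(Add(Add(3, Mul(-1, -5)), 3), Add(2, 2)) = Mul(Add(Add(3, 5), 3), 4) = Mul(Add(8, 3), 4) = Mul(11, 4) = 44)
Mul(Mul(Function('R')(5), 7), Y) = Mul(Mul(Add(10, Pow(5, 2), Mul(6, 5)), 7), 44) = Mul(Mul(Add(10, 25, 30), 7), 44) = Mul(Mul(65, 7), 44) = Mul(455, 44) = 20020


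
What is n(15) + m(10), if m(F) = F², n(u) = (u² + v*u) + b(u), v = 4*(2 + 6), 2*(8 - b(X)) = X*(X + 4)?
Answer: 1341/2 ≈ 670.50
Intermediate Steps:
b(X) = 8 - X*(4 + X)/2 (b(X) = 8 - X*(X + 4)/2 = 8 - X*(4 + X)/2)
v = 32 (v = 4*8 = 32)
n(u) = 8 + u²/2 + 30*u (n(u) = (u² + 32*u) + (8 - 2*u - u²/2) = 8 + u²/2 + 30*u)
n(15) + m(10) = (8 + (½)*15² + 30*15) + 10² = (8 + (½)*225 + 450) + 100 = (8 + 225/2 + 450) + 100 = 1141/2 + 100 = 1341/2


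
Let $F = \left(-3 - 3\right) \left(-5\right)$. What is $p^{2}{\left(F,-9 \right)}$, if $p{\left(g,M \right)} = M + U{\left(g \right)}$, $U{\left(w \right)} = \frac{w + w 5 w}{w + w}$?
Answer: $\frac{17689}{4} \approx 4422.3$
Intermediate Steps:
$F = 30$ ($F = \left(-6\right) \left(-5\right) = 30$)
$U{\left(w \right)} = \frac{w + 5 w^{2}}{2 w}$ ($U{\left(w \right)} = \frac{w + 5 w w}{2 w} = \left(w + 5 w^{2}\right) \frac{1}{2 w} = \frac{w + 5 w^{2}}{2 w}$)
$p{\left(g,M \right)} = \frac{1}{2} + M + \frac{5 g}{2}$ ($p{\left(g,M \right)} = M + \left(\frac{1}{2} + \frac{5 g}{2}\right) = \frac{1}{2} + M + \frac{5 g}{2}$)
$p^{2}{\left(F,-9 \right)} = \left(\frac{1}{2} - 9 + \frac{5}{2} \cdot 30\right)^{2} = \left(\frac{1}{2} - 9 + 75\right)^{2} = \left(\frac{133}{2}\right)^{2} = \frac{17689}{4}$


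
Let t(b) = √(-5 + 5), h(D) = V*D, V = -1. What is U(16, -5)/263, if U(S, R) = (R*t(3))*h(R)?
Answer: 0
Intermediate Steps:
h(D) = -D
t(b) = 0 (t(b) = √0 = 0)
U(S, R) = 0 (U(S, R) = (R*0)*(-R) = 0*(-R) = 0)
U(16, -5)/263 = 0/263 = (1/263)*0 = 0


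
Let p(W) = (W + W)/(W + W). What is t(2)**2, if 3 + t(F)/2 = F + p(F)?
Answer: 0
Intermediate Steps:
p(W) = 1 (p(W) = (2*W)/((2*W)) = (2*W)*(1/(2*W)) = 1)
t(F) = -4 + 2*F (t(F) = -6 + 2*(F + 1) = -6 + 2*(1 + F) = -6 + (2 + 2*F) = -4 + 2*F)
t(2)**2 = (-4 + 2*2)**2 = (-4 + 4)**2 = 0**2 = 0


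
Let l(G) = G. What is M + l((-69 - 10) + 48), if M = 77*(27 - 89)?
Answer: -4805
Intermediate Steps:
M = -4774 (M = 77*(-62) = -4774)
M + l((-69 - 10) + 48) = -4774 + ((-69 - 10) + 48) = -4774 + (-79 + 48) = -4774 - 31 = -4805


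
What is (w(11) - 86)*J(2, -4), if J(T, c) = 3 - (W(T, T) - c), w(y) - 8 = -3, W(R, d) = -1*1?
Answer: 0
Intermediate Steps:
W(R, d) = -1
w(y) = 5 (w(y) = 8 - 3 = 5)
J(T, c) = 4 + c (J(T, c) = 3 - (-1 - c) = 3 + (1 + c) = 4 + c)
(w(11) - 86)*J(2, -4) = (5 - 86)*(4 - 4) = -81*0 = 0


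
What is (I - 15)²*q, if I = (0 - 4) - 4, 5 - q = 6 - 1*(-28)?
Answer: -15341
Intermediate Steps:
q = -29 (q = 5 - (6 - 1*(-28)) = 5 - (6 + 28) = 5 - 1*34 = 5 - 34 = -29)
I = -8 (I = -4 - 4 = -8)
(I - 15)²*q = (-8 - 15)²*(-29) = (-23)²*(-29) = 529*(-29) = -15341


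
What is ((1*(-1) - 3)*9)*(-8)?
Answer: 288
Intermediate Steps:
((1*(-1) - 3)*9)*(-8) = ((-1 - 3)*9)*(-8) = -4*9*(-8) = -36*(-8) = 288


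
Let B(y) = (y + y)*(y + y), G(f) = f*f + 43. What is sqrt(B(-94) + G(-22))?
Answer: sqrt(35871) ≈ 189.40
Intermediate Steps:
G(f) = 43 + f**2 (G(f) = f**2 + 43 = 43 + f**2)
B(y) = 4*y**2 (B(y) = (2*y)*(2*y) = 4*y**2)
sqrt(B(-94) + G(-22)) = sqrt(4*(-94)**2 + (43 + (-22)**2)) = sqrt(4*8836 + (43 + 484)) = sqrt(35344 + 527) = sqrt(35871)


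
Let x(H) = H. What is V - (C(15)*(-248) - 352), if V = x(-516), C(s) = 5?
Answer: 1076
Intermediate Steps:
V = -516
V - (C(15)*(-248) - 352) = -516 - (5*(-248) - 352) = -516 - (-1240 - 352) = -516 - 1*(-1592) = -516 + 1592 = 1076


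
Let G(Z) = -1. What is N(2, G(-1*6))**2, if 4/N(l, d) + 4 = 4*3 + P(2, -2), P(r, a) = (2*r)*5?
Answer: 1/49 ≈ 0.020408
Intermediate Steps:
P(r, a) = 10*r
N(l, d) = 1/7 (N(l, d) = 4/(-4 + (4*3 + 10*2)) = 4/(-4 + (12 + 20)) = 4/(-4 + 32) = 4/28 = 4*(1/28) = 1/7)
N(2, G(-1*6))**2 = (1/7)**2 = 1/49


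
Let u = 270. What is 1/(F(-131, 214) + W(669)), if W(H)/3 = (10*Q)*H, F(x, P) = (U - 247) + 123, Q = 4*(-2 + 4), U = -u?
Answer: 1/160166 ≈ 6.2435e-6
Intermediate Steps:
U = -270 (U = -1*270 = -270)
Q = 8 (Q = 4*2 = 8)
F(x, P) = -394 (F(x, P) = (-270 - 247) + 123 = -517 + 123 = -394)
W(H) = 240*H (W(H) = 3*((10*8)*H) = 3*(80*H) = 240*H)
1/(F(-131, 214) + W(669)) = 1/(-394 + 240*669) = 1/(-394 + 160560) = 1/160166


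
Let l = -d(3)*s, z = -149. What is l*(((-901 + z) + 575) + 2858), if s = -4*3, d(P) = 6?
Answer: 171576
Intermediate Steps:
s = -12
l = 72 (l = -6*(-12) = -1*(-72) = 72)
l*(((-901 + z) + 575) + 2858) = 72*(((-901 - 149) + 575) + 2858) = 72*((-1050 + 575) + 2858) = 72*(-475 + 2858) = 72*2383 = 171576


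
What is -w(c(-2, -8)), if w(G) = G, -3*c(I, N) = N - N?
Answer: 0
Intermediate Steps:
c(I, N) = 0 (c(I, N) = -(N - N)/3 = -⅓*0 = 0)
-w(c(-2, -8)) = -1*0 = 0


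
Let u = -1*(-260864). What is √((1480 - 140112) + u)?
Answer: 2*√30558 ≈ 349.62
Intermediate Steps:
u = 260864
√((1480 - 140112) + u) = √((1480 - 140112) + 260864) = √(-138632 + 260864) = √122232 = 2*√30558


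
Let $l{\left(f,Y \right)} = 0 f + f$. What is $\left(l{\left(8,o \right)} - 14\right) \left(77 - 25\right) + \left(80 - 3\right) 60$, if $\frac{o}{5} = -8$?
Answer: $4308$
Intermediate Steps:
$o = -40$ ($o = 5 \left(-8\right) = -40$)
$l{\left(f,Y \right)} = f$ ($l{\left(f,Y \right)} = 0 + f = f$)
$\left(l{\left(8,o \right)} - 14\right) \left(77 - 25\right) + \left(80 - 3\right) 60 = \left(8 - 14\right) \left(77 - 25\right) + \left(80 - 3\right) 60 = \left(-6\right) 52 + \left(80 - 3\right) 60 = -312 + 77 \cdot 60 = -312 + 4620 = 4308$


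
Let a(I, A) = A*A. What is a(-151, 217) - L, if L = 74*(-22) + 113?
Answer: 48604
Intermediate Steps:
a(I, A) = A**2
L = -1515 (L = -1628 + 113 = -1515)
a(-151, 217) - L = 217**2 - 1*(-1515) = 47089 + 1515 = 48604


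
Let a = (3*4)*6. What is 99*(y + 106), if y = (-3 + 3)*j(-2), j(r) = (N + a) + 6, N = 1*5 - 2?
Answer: 10494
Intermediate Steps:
a = 72 (a = 12*6 = 72)
N = 3 (N = 5 - 2 = 3)
j(r) = 81 (j(r) = (3 + 72) + 6 = 75 + 6 = 81)
y = 0 (y = (-3 + 3)*81 = 0*81 = 0)
99*(y + 106) = 99*(0 + 106) = 99*106 = 10494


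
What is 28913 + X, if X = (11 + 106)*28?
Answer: 32189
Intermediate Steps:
X = 3276 (X = 117*28 = 3276)
28913 + X = 28913 + 3276 = 32189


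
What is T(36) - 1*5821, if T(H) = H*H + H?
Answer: -4489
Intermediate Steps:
T(H) = H + H² (T(H) = H² + H = H + H²)
T(36) - 1*5821 = 36*(1 + 36) - 1*5821 = 36*37 - 5821 = 1332 - 5821 = -4489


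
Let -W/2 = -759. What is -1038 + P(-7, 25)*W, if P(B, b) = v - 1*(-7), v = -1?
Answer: 8070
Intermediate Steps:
W = 1518 (W = -2*(-759) = 1518)
P(B, b) = 6 (P(B, b) = -1 - 1*(-7) = -1 + 7 = 6)
-1038 + P(-7, 25)*W = -1038 + 6*1518 = -1038 + 9108 = 8070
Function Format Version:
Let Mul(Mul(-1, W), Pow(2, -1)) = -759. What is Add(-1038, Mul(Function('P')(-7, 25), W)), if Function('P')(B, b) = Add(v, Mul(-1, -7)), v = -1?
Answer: 8070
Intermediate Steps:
W = 1518 (W = Mul(-2, -759) = 1518)
Function('P')(B, b) = 6 (Function('P')(B, b) = Add(-1, Mul(-1, -7)) = Add(-1, 7) = 6)
Add(-1038, Mul(Function('P')(-7, 25), W)) = Add(-1038, Mul(6, 1518)) = Add(-1038, 9108) = 8070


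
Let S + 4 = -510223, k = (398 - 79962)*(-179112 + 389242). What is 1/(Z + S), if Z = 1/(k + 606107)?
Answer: -16718177213/8530065404857352 ≈ -1.9599e-6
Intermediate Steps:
k = -16718783320 (k = -79564*210130 = -16718783320)
S = -510227 (S = -4 - 510223 = -510227)
Z = -1/16718177213 (Z = 1/(-16718783320 + 606107) = 1/(-16718177213) = -1/16718177213 ≈ -5.9815e-11)
1/(Z + S) = 1/(-1/16718177213 - 510227) = 1/(-8530065404857352/16718177213) = -16718177213/8530065404857352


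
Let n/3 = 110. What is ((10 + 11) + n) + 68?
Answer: 419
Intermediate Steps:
n = 330 (n = 3*110 = 330)
((10 + 11) + n) + 68 = ((10 + 11) + 330) + 68 = (21 + 330) + 68 = 351 + 68 = 419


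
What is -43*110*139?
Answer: -657470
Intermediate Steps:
-43*110*139 = -4730*139 = -657470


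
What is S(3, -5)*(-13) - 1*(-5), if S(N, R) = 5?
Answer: -60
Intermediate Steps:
S(3, -5)*(-13) - 1*(-5) = 5*(-13) - 1*(-5) = -65 + 5 = -60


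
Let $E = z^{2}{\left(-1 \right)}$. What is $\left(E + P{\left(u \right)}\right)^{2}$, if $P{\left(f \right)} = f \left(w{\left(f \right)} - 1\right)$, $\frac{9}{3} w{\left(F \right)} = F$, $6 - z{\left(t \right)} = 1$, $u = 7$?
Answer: $\frac{10609}{9} \approx 1178.8$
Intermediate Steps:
$z{\left(t \right)} = 5$ ($z{\left(t \right)} = 6 - 1 = 5$)
$w{\left(F \right)} = \frac{F}{3}$
$P{\left(f \right)} = f \left(-1 + \frac{f}{3}\right)$ ($P{\left(f \right)} = f \left(\frac{f}{3} - 1\right) = f \left(-1 + \frac{f}{3}\right)$)
$E = 25$ ($E = 5^{2} = 25$)
$\left(E + P{\left(u \right)}\right)^{2} = \left(25 + \frac{1}{3} \cdot 7 \left(-3 + 7\right)\right)^{2} = \left(25 + \frac{1}{3} \cdot 7 \cdot 4\right)^{2} = \left(25 + \frac{28}{3}\right)^{2} = \left(\frac{103}{3}\right)^{2} = \frac{10609}{9}$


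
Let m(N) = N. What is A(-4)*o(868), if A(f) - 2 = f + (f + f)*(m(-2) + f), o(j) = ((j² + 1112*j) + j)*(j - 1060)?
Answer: -15186694656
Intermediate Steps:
o(j) = (-1060 + j)*(j² + 1113*j) (o(j) = (j² + 1113*j)*(-1060 + j) = (-1060 + j)*(j² + 1113*j))
A(f) = 2 + f + 2*f*(-2 + f) (A(f) = 2 + (f + (f + f)*(-2 + f)) = 2 + (f + (2*f)*(-2 + f)) = 2 + (f + 2*f*(-2 + f)) = 2 + f + 2*f*(-2 + f))
A(-4)*o(868) = (2 - 3*(-4) + 2*(-4)²)*(868*(-1179780 + 868² + 53*868)) = (2 + 12 + 2*16)*(868*(-1179780 + 753424 + 46004)) = (2 + 12 + 32)*(868*(-380352)) = 46*(-330145536) = -15186694656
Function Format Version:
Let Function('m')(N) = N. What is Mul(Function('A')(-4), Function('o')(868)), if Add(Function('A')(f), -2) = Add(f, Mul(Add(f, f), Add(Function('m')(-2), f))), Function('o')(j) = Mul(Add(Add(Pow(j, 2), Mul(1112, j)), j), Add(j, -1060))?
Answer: -15186694656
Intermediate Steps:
Function('o')(j) = Mul(Add(-1060, j), Add(Pow(j, 2), Mul(1113, j))) (Function('o')(j) = Mul(Add(Pow(j, 2), Mul(1113, j)), Add(-1060, j)) = Mul(Add(-1060, j), Add(Pow(j, 2), Mul(1113, j))))
Function('A')(f) = Add(2, f, Mul(2, f, Add(-2, f))) (Function('A')(f) = Add(2, Add(f, Mul(Add(f, f), Add(-2, f)))) = Add(2, Add(f, Mul(Mul(2, f), Add(-2, f)))) = Add(2, Add(f, Mul(2, f, Add(-2, f)))) = Add(2, f, Mul(2, f, Add(-2, f))))
Mul(Function('A')(-4), Function('o')(868)) = Mul(Add(2, Mul(-3, -4), Mul(2, Pow(-4, 2))), Mul(868, Add(-1179780, Pow(868, 2), Mul(53, 868)))) = Mul(Add(2, 12, Mul(2, 16)), Mul(868, Add(-1179780, 753424, 46004))) = Mul(Add(2, 12, 32), Mul(868, -380352)) = Mul(46, -330145536) = -15186694656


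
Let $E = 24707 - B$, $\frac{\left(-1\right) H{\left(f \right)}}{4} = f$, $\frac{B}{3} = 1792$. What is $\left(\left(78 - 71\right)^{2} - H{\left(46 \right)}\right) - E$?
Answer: $-19098$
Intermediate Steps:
$B = 5376$ ($B = 3 \cdot 1792 = 5376$)
$H{\left(f \right)} = - 4 f$
$E = 19331$ ($E = 24707 - 5376 = 19331$)
$\left(\left(78 - 71\right)^{2} - H{\left(46 \right)}\right) - E = \left(\left(78 - 71\right)^{2} - \left(-4\right) 46\right) - 19331 = \left(7^{2} - -184\right) - 19331 = \left(49 + 184\right) - 19331 = 233 - 19331 = -19098$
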